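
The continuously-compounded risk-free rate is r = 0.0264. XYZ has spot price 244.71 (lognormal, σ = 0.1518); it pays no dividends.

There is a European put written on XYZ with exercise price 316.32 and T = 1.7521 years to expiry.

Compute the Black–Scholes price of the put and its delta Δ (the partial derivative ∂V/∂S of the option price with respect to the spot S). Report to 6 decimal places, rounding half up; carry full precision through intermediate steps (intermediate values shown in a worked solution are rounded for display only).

price = 61.454482
Δ = -0.828123

σ√T = 0.1518·√1.7521 = 0.200933
d₁ = (ln(S/K) + (r+σ²/2)T) / (σ√T) = (ln(244.71/316.32) + (0.0264+0.1518²/2)·1.7521) / 0.200933 = (-0.256681 + 0.066442) / 0.200933 = -0.946774
d₂ = d₁ − σ√T = -0.946774 − 0.200933 = -1.147707
e^{−rT} = 0.954798
N(−d₁) = 0.828123,  N(−d₂) = 0.874455
Put price V = K·e^{−rT}·N(−d₂) − S·N(−d₁) = 264.104447 − 202.649965 = 61.454482
Δ = −N(−d₁) = -0.828123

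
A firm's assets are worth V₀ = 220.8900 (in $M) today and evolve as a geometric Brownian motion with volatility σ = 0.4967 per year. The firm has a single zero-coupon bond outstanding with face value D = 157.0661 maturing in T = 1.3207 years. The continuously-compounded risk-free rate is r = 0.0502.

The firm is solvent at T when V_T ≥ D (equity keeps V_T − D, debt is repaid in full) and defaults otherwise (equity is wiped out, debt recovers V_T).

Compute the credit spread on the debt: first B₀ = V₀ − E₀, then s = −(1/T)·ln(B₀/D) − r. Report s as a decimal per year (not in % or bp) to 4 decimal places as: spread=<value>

Apply the equity-as-call identities (strike 157.0661, horizon 1.3207 years):
d₁ = [ln(V₀/D) + (r + σ²/2)T] / (σ√T)
   = [ln(220.8900/157.0661) + (0.0502 + 0.5·0.4967²)·1.3207] / (0.4967·√1.3207)
   = [0.340998 + 0.229215] / 0.570816 = 0.998943
d₂ = d₁ − σ√T = 0.998943 − 0.570816 = 0.428127
N(d₁) = 0.841089,  N(d₂) = 0.665721,  e^(−rT) = 0.935851
E₀ = V₀·N(d₁) − D·e^(−rT)·N(d₂)
   = 220.8900·0.841089 − 157.0661·0.935851·0.665721 = 87.933545
B₀ = V₀ − E₀ = 220.8900 − 87.933545 = 132.956455
spread = −(1/T)·ln(B₀/D) − r = −(1/1.3207)·ln(132.956455/157.0661) − 0.0502 = 0.07597935

spread=0.0760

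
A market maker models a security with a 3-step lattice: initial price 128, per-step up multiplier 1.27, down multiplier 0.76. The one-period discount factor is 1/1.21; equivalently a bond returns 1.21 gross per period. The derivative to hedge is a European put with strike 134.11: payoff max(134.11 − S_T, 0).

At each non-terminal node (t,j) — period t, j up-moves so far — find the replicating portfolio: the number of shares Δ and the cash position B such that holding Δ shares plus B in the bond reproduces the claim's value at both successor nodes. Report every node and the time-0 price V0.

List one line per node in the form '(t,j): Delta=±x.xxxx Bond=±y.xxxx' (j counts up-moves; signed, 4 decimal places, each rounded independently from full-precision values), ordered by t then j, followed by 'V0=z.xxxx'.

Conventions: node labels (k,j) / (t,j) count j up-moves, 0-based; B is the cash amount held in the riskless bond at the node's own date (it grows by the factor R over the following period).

(0,0): Delta=-0.0928 Bond=12.7838
(1,0): Delta=-0.6650 Bond=71.1291
(1,1): Delta=-0.0472 Bond=8.0470
(2,0): Delta=-1.0000 Bond=110.8347
(2,1): Delta=-0.6383 Bond=82.7637
(2,2): Delta=0.0000 Bond=0.0000
V0=0.9033

The replicating-portfolio and risk-neutral prices coincide; use p* = (1.21−0.76)/(1.27−0.76) = 0.8824 for the latter.
Payoffs at expiry: V(3,0)=77.9211, V(3,1)=40.2153, V(3,2)=0.0000, V(3,3)=0.0000
  t=2,j=0: stock 73.9328 → up 93.8947 (V=40.2153), down 56.1889 (V=77.9211). Price 36.9019; hedge Δ=-1.0000, bond B=110.8347.
  t=2,j=1: stock 123.5456 → up 156.9029 (V=0.0000), down 93.8947 (V=40.2153). Price 3.9101; hedge Δ=-0.6383, bond B=82.7637.
  t=2,j=2: stock 206.4512 → up 262.1930 (V=0.0000), down 156.9029 (V=0.0000). Price 0.0000; hedge Δ=0.0000, bond B=0.0000.
  t=1,j=0: stock 97.2800 → up 123.5456 (V=3.9101), down 73.9328 (V=36.9019). Price 6.4392; hedge Δ=-0.6650, bond B=71.1291.
  t=1,j=1: stock 162.5600 → up 206.4512 (V=0.0000), down 123.5456 (V=3.9101). Price 0.3802; hedge Δ=-0.0472, bond B=8.0470.
  t=0,j=0: stock 128.0000 → up 162.5600 (V=0.3802), down 97.2800 (V=6.4392). Price 0.9033; hedge Δ=-0.0928, bond B=12.7838.
As a check, the time-0 holding Δ(0,0)·S0 + B(0,0) comes to 0.9033 — exactly V0.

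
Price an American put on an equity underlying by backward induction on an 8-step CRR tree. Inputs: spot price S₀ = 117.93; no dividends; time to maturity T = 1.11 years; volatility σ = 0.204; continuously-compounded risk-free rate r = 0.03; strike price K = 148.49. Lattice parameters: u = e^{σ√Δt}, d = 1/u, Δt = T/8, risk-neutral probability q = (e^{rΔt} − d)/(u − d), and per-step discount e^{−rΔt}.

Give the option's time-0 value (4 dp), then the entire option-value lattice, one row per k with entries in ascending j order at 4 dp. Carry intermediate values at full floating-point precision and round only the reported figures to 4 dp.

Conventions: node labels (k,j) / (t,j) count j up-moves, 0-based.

price = 30.7795
tree:
30.7795
39.1893 22.9011
47.1871 30.5600 15.6841
54.5998 39.1893 22.3242 9.3929
61.4700 47.1871 30.5600 14.5446 4.4891
67.8375 54.5998 39.1893 21.6328 7.8109 1.3143
73.7391 61.4700 47.1871 30.5600 13.1791 2.6848 0.0000
79.2088 67.8375 54.5998 39.1893 21.2494 5.4846 0.0000 0.0000
84.2783 73.7391 61.4700 47.1871 30.5600 11.2038 0.0000 0.0000 0.0000

params: Δt=0.13875 u=1.07895 d=0.92683 q=0.50843 e^(-rΔt)=0.99585
t_8 payoffs: 84.2783 73.7391 61.4700 47.1871 30.5600 11.2038 0.0000 0.0000 0.0000
k=7: node(7,0) S=69.2812 payoff=79.2088 vs cont=78.5920 → 79.2088 [stop]  node(7,1) S=80.6525 payoff=67.8375 vs cont=67.2207 → 67.8375 [stop]  node(7,2) S=93.8902 payoff=54.5998 vs cont=53.9830 → 54.5998 [stop]  node(7,3) S=109.3007 payoff=39.1893 vs cont=38.5725 → 39.1893 [stop]  node(7,4) S=127.2406 payoff=21.2494 vs cont=20.6326 → 21.2494 [stop]  node(7,5) S=148.1249 payoff=0.3651 vs cont=5.4846 → 5.4846 [wait]  node(7,6) S=172.4371 payoff=0.0000 vs cont=0.0000 → 0.0000 [wait]  node(7,7) S=200.7397 payoff=0.0000 vs cont=0.0000 → 0.0000 [wait]
k=6: node(6,0) S=74.7509 payoff=73.7391 vs cont=73.1223 → 73.7391 [stop]  node(6,1) S=87.0200 payoff=61.4700 vs cont=60.8532 → 61.4700 [stop]  node(6,2) S=101.3029 payoff=47.1871 vs cont=46.5703 → 47.1871 [stop]  node(6,3) S=117.9300 payoff=30.5600 vs cont=29.9432 → 30.5600 [stop]  node(6,4) S=137.2862 payoff=11.2038 vs cont=13.1791 → 13.1791 [wait]  node(6,5) S=159.8194 payoff=0.0000 vs cont=2.6848 → 2.6848 [wait]  node(6,6) S=186.0510 payoff=0.0000 vs cont=0.0000 → 0.0000 [wait]
k=5: node(5,0) S=80.6525 payoff=67.8375 vs cont=67.2207 → 67.8375 [stop]  node(5,1) S=93.8902 payoff=54.5998 vs cont=53.9830 → 54.5998 [stop]  node(5,2) S=109.3007 payoff=39.1893 vs cont=38.5725 → 39.1893 [stop]  node(5,3) S=127.2406 payoff=21.2494 vs cont=21.6328 → 21.6328 [wait]  node(5,4) S=148.1249 payoff=0.3651 vs cont=7.8109 → 7.8109 [wait]  node(5,5) S=172.4371 payoff=0.0000 vs cont=1.3143 → 1.3143 [wait]
k=4: node(4,0) S=87.0200 payoff=61.4700 vs cont=60.8532 → 61.4700 [stop]  node(4,1) S=101.3029 payoff=47.1871 vs cont=46.5703 → 47.1871 [stop]  node(4,2) S=117.9300 payoff=30.5600 vs cont=30.1373 → 30.5600 [stop]  node(4,3) S=137.2862 payoff=11.2038 vs cont=14.5446 → 14.5446 [wait]  node(4,4) S=159.8194 payoff=0.0000 vs cont=4.4891 → 4.4891 [wait]
k=3: node(3,0) S=93.8902 payoff=54.5998 vs cont=53.9830 → 54.5998 [stop]  node(3,1) S=109.3007 payoff=39.1893 vs cont=38.5725 → 39.1893 [stop]  node(3,2) S=127.2406 payoff=21.2494 vs cont=22.3242 → 22.3242 [wait]  node(3,3) S=148.1249 payoff=0.3651 vs cont=9.3929 → 9.3929 [wait]
k=2: node(2,0) S=101.3029 payoff=47.1871 vs cont=46.5703 → 47.1871 [stop]  node(2,1) S=117.9300 payoff=30.5600 vs cont=30.4873 → 30.5600 [stop]  node(2,2) S=137.2862 payoff=11.2038 vs cont=15.6841 → 15.6841 [wait]
k=1: node(1,0) S=109.3007 payoff=39.1893 vs cont=38.5725 → 39.1893 [stop]  node(1,1) S=127.2406 payoff=21.2494 vs cont=22.9011 → 22.9011 [wait]
k=0: node(0,0) S=117.9300 payoff=30.5600 vs cont=30.7795 → 30.7795 [wait]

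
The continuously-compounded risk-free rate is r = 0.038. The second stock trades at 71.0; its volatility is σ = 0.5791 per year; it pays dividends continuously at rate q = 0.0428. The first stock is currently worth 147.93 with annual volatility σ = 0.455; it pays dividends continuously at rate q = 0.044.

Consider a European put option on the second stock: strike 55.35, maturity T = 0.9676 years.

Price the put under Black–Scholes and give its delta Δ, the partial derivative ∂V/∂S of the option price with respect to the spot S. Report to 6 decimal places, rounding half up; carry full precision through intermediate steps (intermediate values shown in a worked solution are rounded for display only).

price = 7.427802
Δ = -0.228036

σ√T = 0.5791·√0.9676 = 0.569641
d₁ = (ln(S/K) + (r−q+σ²/2)T) / (σ√T) = (ln(71.0/55.35) + (0.038−0.0428+0.5791²/2)·0.9676) / 0.569641 = (0.249003 + 0.157601) / 0.569641 = 0.713790
d₂ = d₁ − σ√T = 0.713790 − 0.569641 = 0.144149
e^{−rT} = 0.963899
e^{−qT} = 0.959433
N(−d₁) = 0.237678,  N(−d₂) = 0.442691
Put price V = K·e^{−rT}·N(−d₂) − S·e^{−qT}·N(−d₁) = 23.618391 − 16.190589 = 7.427802
Δ = −e^{−qT}·N(−d₁) = -0.228036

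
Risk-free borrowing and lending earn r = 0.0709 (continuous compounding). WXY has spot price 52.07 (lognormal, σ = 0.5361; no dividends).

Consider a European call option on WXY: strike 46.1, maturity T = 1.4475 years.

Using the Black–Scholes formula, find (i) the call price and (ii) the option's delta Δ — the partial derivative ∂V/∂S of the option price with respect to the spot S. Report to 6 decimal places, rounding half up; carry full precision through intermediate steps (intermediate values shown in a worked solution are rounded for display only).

price = 17.761324
Δ = 0.748703

σ√T = 0.5361·√1.4475 = 0.644993
d₁ = (ln(S/K) + (r+σ²/2)T) / (σ√T) = (ln(52.07/46.1) + (0.0709+0.5361²/2)·1.4475) / 0.644993 = (0.121776 + 0.310636) / 0.644993 = 0.670413
d₂ = d₁ − σ√T = 0.670413 − 0.644993 = 0.025420
e^{−rT} = 0.902463
N(d₁) = 0.748703,  N(d₂) = 0.510140
Call price V = S·N(d₁) − K·e^{−rT}·N(d₂) = 38.984952 − 21.223629 = 17.761324
Δ = N(d₁) = 0.748703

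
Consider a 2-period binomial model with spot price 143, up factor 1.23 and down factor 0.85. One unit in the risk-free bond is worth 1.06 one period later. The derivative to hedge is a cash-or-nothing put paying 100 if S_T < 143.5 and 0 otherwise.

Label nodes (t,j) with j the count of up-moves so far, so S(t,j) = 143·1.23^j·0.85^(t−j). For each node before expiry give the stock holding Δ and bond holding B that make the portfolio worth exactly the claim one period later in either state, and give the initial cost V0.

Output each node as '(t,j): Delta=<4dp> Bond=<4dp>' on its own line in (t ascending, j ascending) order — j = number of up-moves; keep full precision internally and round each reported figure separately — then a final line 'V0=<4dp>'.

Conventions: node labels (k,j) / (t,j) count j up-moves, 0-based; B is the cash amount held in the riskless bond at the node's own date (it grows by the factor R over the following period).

(0,0): Delta=-0.7767 Bond=128.8769
(1,0): Delta=-2.1650 Bond=305.3625
(1,1): Delta=0.0000 Bond=0.0000
V0=17.8123

No-arbitrage ⇒ martingale measure with p* = (R−d)/(u−d) = 0.5526.
Payoffs at expiry: V(2,0)=100.0000, V(2,1)=0.0000, V(2,2)=0.0000
(1,0): S=121.5500. Δ = (V_up−V_dn)/(S_up−S_dn) = (0.0000−100.0000)/(149.5065−103.3175) = -2.1650. V = [p*·0.0000 + (1−p*)·100.0000]/1.06 = 42.2046. B = V − Δ·S = 305.3625.
(1,1): S=175.8900. Δ = (V_up−V_dn)/(S_up−S_dn) = (0.0000−0.0000)/(216.3447−149.5065) = 0.0000. V = [p*·0.0000 + (1−p*)·0.0000]/1.06 = 0.0000. B = V − Δ·S = 0.0000.
(0,0): S=143.0000. Δ = (V_up−V_dn)/(S_up−S_dn) = (0.0000−42.2046)/(175.8900−121.5500) = -0.7767. V = [p*·0.0000 + (1−p*)·42.2046]/1.06 = 17.8123. B = V − Δ·S = 128.8769.
Check: Δ(0,0)·S0 + B(0,0) = 17.8123 = V0.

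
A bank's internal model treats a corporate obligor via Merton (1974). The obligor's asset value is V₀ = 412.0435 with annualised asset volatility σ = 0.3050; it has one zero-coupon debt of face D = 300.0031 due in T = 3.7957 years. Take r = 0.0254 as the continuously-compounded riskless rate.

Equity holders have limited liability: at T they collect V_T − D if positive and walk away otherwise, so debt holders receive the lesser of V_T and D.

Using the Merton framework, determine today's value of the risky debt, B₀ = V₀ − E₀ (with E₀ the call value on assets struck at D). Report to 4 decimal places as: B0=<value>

B0=244.5076

Equity is a call on the firm's assets struck at D = 300.0031:
d₁ = [ln(V₀/D) + (r + σ²/2)T] / (σ√T)
   = [ln(412.0435/300.0031) + (0.0254 + 0.5·0.3050²)·3.7957] / (0.3050·√3.7957)
   = [0.317336 + 0.272958] / 0.594218 = 0.993397
d₂ = d₁ − σ√T = 0.993397 − 0.594218 = 0.399179
N(d₁) = 0.839742,  N(d₂) = 0.655119,  e^(−rT) = 0.908091
E₀ = V₀·N(d₁) − D·e^(−rT)·N(d₂)
   = 412.0435·0.839742 − 300.0031·0.908091·0.655119 = 167.535901
B₀ = V₀ − E₀ = 412.0435 − 167.535901 = 244.507599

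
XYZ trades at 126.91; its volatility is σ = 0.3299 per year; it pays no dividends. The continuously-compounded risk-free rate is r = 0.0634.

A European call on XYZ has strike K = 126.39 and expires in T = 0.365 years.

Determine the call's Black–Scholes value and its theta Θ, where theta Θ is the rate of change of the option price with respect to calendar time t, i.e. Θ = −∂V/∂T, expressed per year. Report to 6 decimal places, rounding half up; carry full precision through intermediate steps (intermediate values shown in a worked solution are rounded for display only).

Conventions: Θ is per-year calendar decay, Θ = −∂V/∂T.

price = 11.736957
Θ = -17.473135

σ√T = 0.3299·√0.365 = 0.199310
d₁ = (ln(S/K) + (r+σ²/2)T) / (σ√T) = (ln(126.91/126.39) + (0.0634+0.3299²/2)·0.365) / 0.199310 = (0.004106 + 0.043003) / 0.199310 = 0.236361
d₂ = d₁ − σ√T = 0.236361 − 0.199310 = 0.037051
e^{−rT} = 0.977125
N(d₁) = 0.593424,  N(d₂) = 0.514778
Call price V = S·N(d₁) − K·e^{−rT}·N(d₂) = 75.311390 − 63.574433 = 11.736957
φ(d₁) = (1/√(2π))·e^{−d₁²/2} = 0.387953
Θ = −S·φ(d₁)·σ/(2√T) − r·K·e^{−rT}·N(d₂) = −13.442516 − 4.030619 = -17.473135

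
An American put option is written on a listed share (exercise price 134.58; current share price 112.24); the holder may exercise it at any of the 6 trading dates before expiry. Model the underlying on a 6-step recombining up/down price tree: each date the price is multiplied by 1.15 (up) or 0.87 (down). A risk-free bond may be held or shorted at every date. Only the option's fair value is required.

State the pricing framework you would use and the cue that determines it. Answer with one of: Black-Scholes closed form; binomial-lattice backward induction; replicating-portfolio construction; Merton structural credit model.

framework: binomial-lattice backward induction

Key observation: early exercise of the strike-134.58 put must be checked at each of the 6 dates (spot 112.24), which forces a node-by-node comparison of intrinsic and continuation value backward from expiry.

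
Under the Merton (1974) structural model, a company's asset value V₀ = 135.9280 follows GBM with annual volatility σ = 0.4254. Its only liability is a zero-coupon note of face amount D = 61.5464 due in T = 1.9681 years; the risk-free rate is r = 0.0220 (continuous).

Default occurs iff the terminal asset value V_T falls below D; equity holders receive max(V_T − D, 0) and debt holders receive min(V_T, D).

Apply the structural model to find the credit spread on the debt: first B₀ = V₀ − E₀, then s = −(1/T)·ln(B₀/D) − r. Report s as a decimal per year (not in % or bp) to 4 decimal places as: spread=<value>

Apply the equity-as-call identities (strike 61.5464, horizon 1.9681 years):
d₁ = [ln(V₀/D) + (r + σ²/2)T] / (σ√T)
   = [ln(135.9280/61.5464) + (0.0220 + 0.5·0.4254²)·1.9681] / (0.4254·√1.9681)
   = [0.792334 + 0.221377] / 0.596789 = 1.698608
d₂ = d₁ − σ√T = 1.698608 − 0.596789 = 1.101818
N(d₁) = 0.955303,  N(d₂) = 0.864730,  e^(−rT) = 0.957626
E₀ = V₀·N(d₁) − D·e^(−rT)·N(d₂)
   = 135.9280·0.955303 − 61.5464·0.957626·0.864730 = 78.886685
B₀ = V₀ − E₀ = 135.9280 − 78.886685 = 57.041315
spread = −(1/T)·ln(B₀/D) − r = −(1/1.9681)·ln(57.041315/61.5464) − 0.0220 = 0.01662382

spread=0.0166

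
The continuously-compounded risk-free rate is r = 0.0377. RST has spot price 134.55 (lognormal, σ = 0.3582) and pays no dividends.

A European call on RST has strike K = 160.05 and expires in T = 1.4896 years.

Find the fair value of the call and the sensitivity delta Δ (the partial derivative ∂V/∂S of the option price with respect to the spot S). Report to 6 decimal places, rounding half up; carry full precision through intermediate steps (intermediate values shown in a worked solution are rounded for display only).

price = 17.222429
Δ = 0.480088

σ√T = 0.3582·√1.4896 = 0.437180
d₁ = (ln(S/K) + (r+σ²/2)T) / (σ√T) = (ln(134.55/160.05) + (0.0377+0.3582²/2)·1.4896) / 0.437180 = (-0.173550 + 0.151721) / 0.437180 = -0.049932
d₂ = d₁ − σ√T = -0.049932 − 0.437180 = -0.487112
e^{−rT} = 0.945390
N(d₁) = 0.480088,  N(d₂) = 0.313089
Call price V = S·N(d₁) − K·e^{−rT}·N(d₂) = 64.595884 − 47.373456 = 17.222429
Δ = N(d₁) = 0.480088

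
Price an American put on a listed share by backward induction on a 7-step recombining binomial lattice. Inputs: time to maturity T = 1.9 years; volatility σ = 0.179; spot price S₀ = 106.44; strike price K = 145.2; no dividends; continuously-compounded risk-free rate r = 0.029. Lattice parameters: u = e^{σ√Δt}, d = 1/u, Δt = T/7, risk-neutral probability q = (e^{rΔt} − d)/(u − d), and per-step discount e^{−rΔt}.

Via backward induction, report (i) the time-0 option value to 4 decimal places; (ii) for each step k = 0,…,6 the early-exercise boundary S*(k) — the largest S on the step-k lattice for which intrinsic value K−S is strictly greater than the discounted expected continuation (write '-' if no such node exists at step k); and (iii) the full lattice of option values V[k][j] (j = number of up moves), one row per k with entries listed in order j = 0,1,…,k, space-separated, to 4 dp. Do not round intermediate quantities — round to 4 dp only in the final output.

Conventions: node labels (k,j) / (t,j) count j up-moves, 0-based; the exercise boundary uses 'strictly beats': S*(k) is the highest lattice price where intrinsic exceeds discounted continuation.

Δt=0.27143  u=1.09774  d=0.91096  q=0.51901  discount=0.99216
step 7 (expiry): payoffs max(K−S,0) = 89.7887 78.4271 64.7359 48.2375 28.3562 4.3984 0.0000 0.0000
step 6: (k=6,j=0): S=60.8274, K−S=84.3726, hold=83.2342 ⇒ V=84.3726 exercise | (k=6,j=1): S=73.2995, K−S=71.9005, hold=70.7620 ⇒ V=71.9005 exercise | (k=6,j=2): S=88.3289, K−S=56.8711, hold=55.7326 ⇒ V=56.8711 exercise | (k=6,j=3): S=106.4400, K−S=38.7600, hold=37.6216 ⇒ V=38.7600 exercise | (k=6,j=4): S=128.2646, K−S=16.9354, hold=15.7970 ⇒ V=16.9354 exercise | (k=6,j=5): S=154.5641, K−S=0.0000, hold=2.0990 ⇒ V=2.0990 continue | (k=6,j=6): S=186.2561, K−S=0.0000, hold=0.0000 ⇒ V=0.0000 continue  boundary S*=128.2646
step 5: (k=5,j=0): S=66.7729, K−S=78.4271, hold=77.2887 ⇒ V=78.4271 exercise | (k=5,j=1): S=80.4641, K−S=64.7359, hold=63.5975 ⇒ V=64.7359 exercise | (k=5,j=2): S=96.9625, K−S=48.2375, hold=47.0990 ⇒ V=48.2375 exercise | (k=5,j=3): S=116.8438, K−S=28.3562, hold=27.2177 ⇒ V=28.3562 exercise | (k=5,j=4): S=140.8016, K−S=4.3984, hold=9.1627 ⇒ V=9.1627 continue | (k=5,j=5): S=169.6718, K−S=0.0000, hold=1.0017 ⇒ V=1.0017 continue  boundary S*=116.8438
step 4: (k=4,j=0): S=73.2995, K−S=71.9005, hold=70.7620 ⇒ V=71.9005 exercise | (k=4,j=1): S=88.3289, K−S=56.8711, hold=55.7326 ⇒ V=56.8711 exercise | (k=4,j=2): S=106.4400, K−S=38.7600, hold=37.6216 ⇒ V=38.7600 exercise | (k=4,j=3): S=128.2646, K−S=16.9354, hold=18.2503 ⇒ V=18.2503 continue | (k=4,j=4): S=154.5641, K−S=0.0000, hold=4.8884 ⇒ V=4.8884 continue  boundary S*=106.4400
step 3: (k=3,j=0): S=80.4641, K−S=64.7359, hold=63.5975 ⇒ V=64.7359 exercise | (k=3,j=1): S=96.9625, K−S=48.2375, hold=47.0990 ⇒ V=48.2375 exercise | (k=3,j=2): S=116.8438, K−S=28.3562, hold=27.8948 ⇒ V=28.3562 exercise | (k=3,j=3): S=140.8016, K−S=4.3984, hold=11.2266 ⇒ V=11.2266 continue  boundary S*=116.8438
step 2: (k=2,j=0): S=88.3289, K−S=56.8711, hold=55.7326 ⇒ V=56.8711 exercise | (k=2,j=1): S=106.4400, K−S=38.7600, hold=37.6216 ⇒ V=38.7600 exercise | (k=2,j=2): S=128.2646, K−S=16.9354, hold=19.3131 ⇒ V=19.3131 continue  boundary S*=106.4400
step 1: (k=1,j=0): S=96.9625, K−S=48.2375, hold=47.0990 ⇒ V=48.2375 exercise | (k=1,j=1): S=116.8438, K−S=28.3562, hold=28.4421 ⇒ V=28.4421 continue  boundary S*=96.9625
step 0: (k=0,j=0): S=106.4400, K−S=38.7600, hold=37.6658 ⇒ V=38.7600 exercise  boundary S*=106.4400

price = 38.7600
boundary = 106.4400 96.9625 106.4400 116.8438 106.4400 116.8438 128.2646
tree:
38.7600
48.2375 28.4421
56.8711 38.7600 19.3131
64.7359 48.2375 28.3562 11.2266
71.9005 56.8711 38.7600 18.2503 4.8884
78.4271 64.7359 48.2375 28.3562 9.1627 1.0017
84.3726 71.9005 56.8711 38.7600 16.9354 2.0990 0.0000
89.7887 78.4271 64.7359 48.2375 28.3562 4.3984 0.0000 0.0000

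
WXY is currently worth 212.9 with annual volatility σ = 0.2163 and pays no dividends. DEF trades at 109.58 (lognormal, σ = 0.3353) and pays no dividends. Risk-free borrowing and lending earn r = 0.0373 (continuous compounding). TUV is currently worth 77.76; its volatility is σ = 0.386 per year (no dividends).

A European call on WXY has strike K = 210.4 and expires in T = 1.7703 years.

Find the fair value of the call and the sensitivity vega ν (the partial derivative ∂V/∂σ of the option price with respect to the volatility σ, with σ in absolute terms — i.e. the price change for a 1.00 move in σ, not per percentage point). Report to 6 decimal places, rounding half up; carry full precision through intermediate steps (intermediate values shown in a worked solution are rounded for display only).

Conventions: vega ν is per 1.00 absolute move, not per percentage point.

price = 32.265727
ν = 103.710323

σ√T = 0.2163·√1.7703 = 0.287793
d₁ = (ln(S/K) + (r+σ²/2)T) / (σ√T) = (ln(212.9/210.4) + (0.0373+0.2163²/2)·1.7703) / 0.287793 = (0.011812 + 0.107445) / 0.287793 = 0.414384
d₂ = d₁ − σ√T = 0.414384 − 0.287793 = 0.126591
e^{−rT} = 0.936101
N(d₁) = 0.660703,  N(d₂) = 0.550368
Call price V = S·N(d₁) − K·e^{−rT}·N(d₂) = 140.663757 − 108.398030 = 32.265727
φ(d₁) = (1/√(2π))·e^{−d₁²/2} = 0.366120
ν = S·φ(d₁)·√T = 103.710323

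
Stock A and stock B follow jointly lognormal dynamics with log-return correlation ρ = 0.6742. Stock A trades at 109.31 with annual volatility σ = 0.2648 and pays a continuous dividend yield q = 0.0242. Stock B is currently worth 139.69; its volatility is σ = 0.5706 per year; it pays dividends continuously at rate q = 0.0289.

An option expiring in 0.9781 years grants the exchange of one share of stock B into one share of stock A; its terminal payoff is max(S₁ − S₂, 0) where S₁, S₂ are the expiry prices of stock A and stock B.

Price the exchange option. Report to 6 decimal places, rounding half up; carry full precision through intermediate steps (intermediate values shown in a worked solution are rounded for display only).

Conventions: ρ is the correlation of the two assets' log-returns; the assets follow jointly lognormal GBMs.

σ_eff = √(σ₁² + σ₂² − 2ρσ₁σ₂) = √(0.2648² + 0.5706² − 2·0.6742·0.2648·0.5706) = 0.438140
d₁ = (ln(S₁/S₂) + (q₂ − q₁ + σ_eff²/2)T) / (σ_eff√T) = (ln(109.31/139.69) + (0.0289 − 0.0242 + 0.095984)·0.9781) / 0.433316 = -0.338689
d₂ = d₁ − σ_eff√T = -0.338689 − 0.433316 = -0.772005
N(d₁) = 0.367422,  N(d₂) = 0.220056
V = S₁·e^{−q₁T}·N(d₁) − S₂·e^{−q₂T}·N(d₂) = 39.223426 − 29.882842 = 9.340584
Key observation: no risk-free rate is needed — with the second asset as numeraire the exchange option is a call on the ratio S₁/S₂, and r cancels out of the value.

exchange price = 9.340584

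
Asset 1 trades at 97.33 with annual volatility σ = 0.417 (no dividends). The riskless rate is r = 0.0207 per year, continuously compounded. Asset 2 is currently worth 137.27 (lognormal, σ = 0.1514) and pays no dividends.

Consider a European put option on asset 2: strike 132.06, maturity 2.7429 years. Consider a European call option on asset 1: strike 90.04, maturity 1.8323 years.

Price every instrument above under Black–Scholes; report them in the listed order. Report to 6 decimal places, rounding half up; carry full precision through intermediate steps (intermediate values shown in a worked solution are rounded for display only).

[asset 2 put K=132.06]
σ√T = 0.1514·√2.7429 = 0.250744
d₁ = (ln(S/K) + (r+σ²/2)T) / (σ√T) = (ln(137.27/132.06) + (0.0207+0.1514²/2)·2.7429) / 0.250744 = (0.038693 + 0.088214) / 0.250744 = 0.506125
d₂ = d₁ − σ√T = 0.506125 − 0.250744 = 0.255380
e^{−rT} = 0.944804
N(−d₁) = 0.306385,  N(−d₂) = 0.399215
price = K·e^{−rT}·N(−d₂) − S·N(−d₁) = 49.810329 − 42.057417 = 7.752912
[asset 1 call K=90.04]
σ√T = 0.417·√1.8323 = 0.564462
d₁ = (ln(S/K) + (r+σ²/2)T) / (σ√T) = (ln(97.33/90.04) + (0.0207+0.417²/2)·1.8323) / 0.564462 = (0.077853 + 0.197237) / 0.564462 = 0.487350
d₂ = d₁ − σ√T = 0.487350 − 0.564462 = -0.077112
e^{−rT} = 0.962782
N(d₁) = 0.686995,  N(d₂) = 0.469267
price = S·N(d₁) − K·e^{−rT}·N(d₂) = 66.865204 − 40.680254 = 26.184950

price(asset 2 put K=132.06) = 7.752912
price(asset 1 call K=90.04) = 26.184950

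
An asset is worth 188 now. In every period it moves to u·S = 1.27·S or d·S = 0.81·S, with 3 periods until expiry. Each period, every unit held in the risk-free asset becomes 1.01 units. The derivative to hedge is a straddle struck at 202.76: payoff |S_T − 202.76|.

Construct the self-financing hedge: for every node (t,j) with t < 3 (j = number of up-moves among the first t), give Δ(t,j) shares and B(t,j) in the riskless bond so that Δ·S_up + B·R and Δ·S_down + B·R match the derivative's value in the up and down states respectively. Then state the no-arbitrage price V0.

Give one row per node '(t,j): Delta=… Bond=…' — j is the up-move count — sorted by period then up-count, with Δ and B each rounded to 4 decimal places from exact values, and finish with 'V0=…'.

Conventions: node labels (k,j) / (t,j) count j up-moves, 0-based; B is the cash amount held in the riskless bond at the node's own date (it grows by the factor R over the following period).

No-arbitrage ⇒ martingale measure with p* = (R−d)/(u−d) = 0.4348.
Terminal payoffs: V(3,0)=102.8491, V(3,1)=46.1096, V(3,2)=42.8524, V(3,3)=182.3360
  t=2,j=0: stock 123.3468 → up 156.6504 (V=46.1096), down 99.9109 (V=102.8491). Price 77.4057; hedge Δ=-1.0000, bond B=200.7525.
  t=2,j=1: stock 193.3956 → up 245.6124 (V=42.8524), down 156.6504 (V=46.1096). Price 44.2509; hedge Δ=-0.0366, bond B=51.3317.
  t=2,j=2: stock 303.2252 → up 385.0960 (V=182.3360), down 245.6124 (V=42.8524). Price 102.4727; hedge Δ=1.0000, bond B=-200.7525.
  t=1,j=0: stock 152.2800 → up 193.3956 (V=44.2509), down 123.3468 (V=77.4057). Price 62.3669; hedge Δ=-0.4733, bond B=134.4425.
  t=1,j=1: stock 238.7600 → up 303.2252 (V=102.4727), down 193.3956 (V=44.2509). Price 68.8760; hedge Δ=0.5301, bond B=-57.6932.
  t=0,j=0: stock 188.0000 → up 238.7600 (V=68.8760), down 152.2800 (V=62.3669). Price 64.5514; hedge Δ=0.0753, bond B=50.4012.
Verification: the root portfolio costs Δ(0,0)·S0 + B(0,0) = 64.5514, matching V0.

(0,0): Delta=0.0753 Bond=50.4012
(1,0): Delta=-0.4733 Bond=134.4425
(1,1): Delta=0.5301 Bond=-57.6932
(2,0): Delta=-1.0000 Bond=200.7525
(2,1): Delta=-0.0366 Bond=51.3317
(2,2): Delta=1.0000 Bond=-200.7525
V0=64.5514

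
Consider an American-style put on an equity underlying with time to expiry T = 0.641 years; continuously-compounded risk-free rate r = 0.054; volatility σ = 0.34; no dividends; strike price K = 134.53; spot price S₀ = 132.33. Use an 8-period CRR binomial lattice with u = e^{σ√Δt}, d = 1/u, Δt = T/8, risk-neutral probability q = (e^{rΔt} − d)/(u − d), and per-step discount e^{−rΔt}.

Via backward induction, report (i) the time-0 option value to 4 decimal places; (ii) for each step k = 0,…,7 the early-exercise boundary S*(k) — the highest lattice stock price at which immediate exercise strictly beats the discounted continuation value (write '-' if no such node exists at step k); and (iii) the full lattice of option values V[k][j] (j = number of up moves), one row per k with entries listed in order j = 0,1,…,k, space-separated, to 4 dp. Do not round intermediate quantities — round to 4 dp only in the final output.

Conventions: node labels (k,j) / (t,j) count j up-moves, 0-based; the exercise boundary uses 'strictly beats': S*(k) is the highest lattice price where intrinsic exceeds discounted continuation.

price = 13.5353
boundary = - - - 99.1441 90.0470 99.1441 109.1601 120.1880
tree:
13.5353
19.2880 7.8646
26.6125 12.0857 3.6856
35.3859 18.0159 6.2238 1.1636
44.4830 25.8574 10.2825 2.1941 0.1368
52.7453 35.3859 16.4945 4.1213 0.2740 0.0000
60.2495 44.4830 25.3699 7.7074 0.5486 0.0000 0.0000
67.0651 52.7453 35.3859 14.3420 1.0986 0.0000 0.0000 0.0000
73.2554 60.2495 44.4830 25.3699 2.2000 0.0000 0.0000 0.0000 0.0000

Δt=0.08013  u=1.10103  d=0.90824  q=0.49845  discount=0.99568
step 8 (expiry): payoffs max(K−S,0) = 73.2554 60.2495 44.4830 25.3699 2.2000 0.0000 0.0000 0.0000 0.0000
step 7: (k=7,j=0): S=67.4649, K−S=67.0651, hold=66.4843 ⇒ V=67.0651 exercise | (k=7,j=1): S=81.7847, K−S=52.7453, hold=52.1644 ⇒ V=52.7453 exercise | (k=7,j=2): S=99.1441, K−S=35.3859, hold=34.8051 ⇒ V=35.3859 exercise | (k=7,j=3): S=120.1880, K−S=14.3420, hold=13.7612 ⇒ V=14.3420 exercise | (k=7,j=4): S=145.6986, K−S=0.0000, hold=1.0986 ⇒ V=1.0986 continue | (k=7,j=5): S=176.6241, K−S=0.0000, hold=0.0000 ⇒ V=0.0000 continue | (k=7,j=6): S=214.1136, K−S=0.0000, hold=0.0000 ⇒ V=0.0000 continue | (k=7,j=7): S=259.5606, K−S=0.0000, hold=0.0000 ⇒ V=0.0000 continue  boundary S*=120.1880
step 6: (k=6,j=0): S=74.2805, K−S=60.2495, hold=59.6686 ⇒ V=60.2495 exercise | (k=6,j=1): S=90.0470, K−S=44.4830, hold=43.9021 ⇒ V=44.4830 exercise | (k=6,j=2): S=109.1601, K−S=25.3699, hold=24.7891 ⇒ V=25.3699 exercise | (k=6,j=3): S=132.3300, K−S=2.2000, hold=7.7074 ⇒ V=7.7074 continue | (k=6,j=4): S=160.4179, K−S=0.0000, hold=0.5486 ⇒ V=0.5486 continue | (k=6,j=5): S=194.4675, K−S=0.0000, hold=0.0000 ⇒ V=0.0000 continue | (k=6,j=6): S=235.7445, K−S=0.0000, hold=0.0000 ⇒ V=0.0000 continue  boundary S*=109.1601
step 5: (k=5,j=0): S=81.7847, K−S=52.7453, hold=52.1644 ⇒ V=52.7453 exercise | (k=5,j=1): S=99.1441, K−S=35.3859, hold=34.8051 ⇒ V=35.3859 exercise | (k=5,j=2): S=120.1880, K−S=14.3420, hold=16.4945 ⇒ V=16.4945 continue | (k=5,j=3): S=145.6986, K−S=0.0000, hold=4.1213 ⇒ V=4.1213 continue | (k=5,j=4): S=176.6241, K−S=0.0000, hold=0.2740 ⇒ V=0.2740 continue | (k=5,j=5): S=214.1136, K−S=0.0000, hold=0.0000 ⇒ V=0.0000 continue  boundary S*=99.1441
step 4: (k=4,j=0): S=90.0470, K−S=44.4830, hold=43.9021 ⇒ V=44.4830 exercise | (k=4,j=1): S=109.1601, K−S=25.3699, hold=25.8574 ⇒ V=25.8574 continue | (k=4,j=2): S=132.3300, K−S=2.2000, hold=10.2825 ⇒ V=10.2825 continue | (k=4,j=3): S=160.4179, K−S=0.0000, hold=2.1941 ⇒ V=2.1941 continue | (k=4,j=4): S=194.4675, K−S=0.0000, hold=0.1368 ⇒ V=0.1368 continue  boundary S*=90.0470
step 3: (k=3,j=0): S=99.1441, K−S=35.3859, hold=35.0470 ⇒ V=35.3859 exercise | (k=3,j=1): S=120.1880, K−S=14.3420, hold=18.0159 ⇒ V=18.0159 continue | (k=3,j=2): S=145.6986, K−S=0.0000, hold=6.2238 ⇒ V=6.2238 continue | (k=3,j=3): S=176.6241, K−S=0.0000, hold=1.1636 ⇒ V=1.1636 continue  boundary S*=99.1441
step 2: (k=2,j=0): S=109.1601, K−S=25.3699, hold=26.6125 ⇒ V=26.6125 continue | (k=2,j=1): S=132.3300, K−S=2.2000, hold=12.0857 ⇒ V=12.0857 continue | (k=2,j=2): S=160.4179, K−S=0.0000, hold=3.6856 ⇒ V=3.6856 continue  boundary S*=-
step 1: (k=1,j=0): S=120.1880, K−S=14.3420, hold=19.2880 ⇒ V=19.2880 continue | (k=1,j=1): S=145.6986, K−S=0.0000, hold=7.8646 ⇒ V=7.8646 continue  boundary S*=-
step 0: (k=0,j=0): S=132.3300, K−S=2.2000, hold=13.5353 ⇒ V=13.5353 continue  boundary S*=-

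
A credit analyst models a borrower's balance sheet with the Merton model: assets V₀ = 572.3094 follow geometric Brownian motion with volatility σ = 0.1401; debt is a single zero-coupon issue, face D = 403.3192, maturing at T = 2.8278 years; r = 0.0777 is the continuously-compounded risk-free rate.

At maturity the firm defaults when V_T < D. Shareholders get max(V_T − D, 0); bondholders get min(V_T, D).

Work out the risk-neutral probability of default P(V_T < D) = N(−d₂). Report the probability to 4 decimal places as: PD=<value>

PD=0.0107

With assets at 572.3094 and a single debt payment of 403.3192 at 2.8278 years:
d₁ = [ln(V₀/D) + (r + σ²/2)T] / (σ√T)
   = [ln(572.3094/403.3192) + (0.0777 + 0.5·0.1401²)·2.8278] / (0.1401·√2.8278)
   = [0.349951 + 0.247472] / 0.235593 = 2.535828
d₂ = d₁ − σ√T = 2.535828 − 0.235593 = 2.300235
risk-neutral PD = N(−d₂) = N(-2.300235) = 0.010717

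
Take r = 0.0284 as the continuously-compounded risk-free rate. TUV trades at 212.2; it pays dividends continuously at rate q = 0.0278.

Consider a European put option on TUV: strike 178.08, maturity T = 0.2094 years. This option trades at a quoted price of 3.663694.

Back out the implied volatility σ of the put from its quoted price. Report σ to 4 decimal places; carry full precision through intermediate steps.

sigma = 0.4213

At σ = 0.4213 the Black–Scholes value reproduces the quote:
σ√T = 0.4213·√0.2094 = 0.192788
d₁ = (ln(S/K) + (r−q+σ²/2)T) / (σ√T) = (ln(212.2/178.08) + (0.0284−0.0278+0.4213²/2)·0.2094) / 0.192788 = (0.175296 + 0.018709) / 0.192788 = 1.006316
d₂ = d₁ − σ√T = 1.006316 − 0.192788 = 0.813528
e^{−rT} = 0.994071
e^{−qT} = 0.994196
N(−d₁) = 0.157132,  N(−d₂) = 0.207958
V = K·e^{−rT}·N(−d₂) − S·e^{−qT}·N(−d₁) = 36.813520 − 33.149826 = 3.663694 (matching the quote); vega is positive throughout, so no other σ reproduces this price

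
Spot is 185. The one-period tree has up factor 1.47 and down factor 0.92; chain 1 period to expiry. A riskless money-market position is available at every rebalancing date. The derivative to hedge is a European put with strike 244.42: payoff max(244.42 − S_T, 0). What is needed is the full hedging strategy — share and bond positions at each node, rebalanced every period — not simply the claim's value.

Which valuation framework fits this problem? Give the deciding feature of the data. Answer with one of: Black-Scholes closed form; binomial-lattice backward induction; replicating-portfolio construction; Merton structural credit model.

framework: replicating-portfolio construction

Key observation: the deliverable is the dynamic trading strategy on the 1-step tree (spot 185, moves 1.47 and 0.92), so the valuation must go through the node-by-node replicating-portfolio solve.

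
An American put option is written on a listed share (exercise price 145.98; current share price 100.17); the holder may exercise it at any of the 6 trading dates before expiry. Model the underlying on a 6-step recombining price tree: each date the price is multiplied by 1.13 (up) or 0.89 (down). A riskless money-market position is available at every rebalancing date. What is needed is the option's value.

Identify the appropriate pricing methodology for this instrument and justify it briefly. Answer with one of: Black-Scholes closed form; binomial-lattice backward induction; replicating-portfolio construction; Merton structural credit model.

Key observation: an American put (K = 145.98, S₀ = 100.17) on a 6-date tree has no closed form — the optimal stopping decision is embedded and must be resolved recursively from expiry.

framework: binomial-lattice backward induction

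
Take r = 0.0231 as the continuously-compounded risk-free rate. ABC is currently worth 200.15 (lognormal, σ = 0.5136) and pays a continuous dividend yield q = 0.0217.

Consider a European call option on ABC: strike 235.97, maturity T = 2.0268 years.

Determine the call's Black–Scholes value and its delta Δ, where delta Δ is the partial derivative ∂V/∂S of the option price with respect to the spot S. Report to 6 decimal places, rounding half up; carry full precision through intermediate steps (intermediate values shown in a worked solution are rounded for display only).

σ√T = 0.5136·√2.0268 = 0.731190
d₁ = (ln(S/K) + (r−q+σ²/2)T) / (σ√T) = (ln(200.15/235.97) + (0.0231−0.0217+0.5136²/2)·2.0268) / 0.731190 = (-0.164638 + 0.270157) / 0.731190 = 0.144312
d₂ = d₁ − σ√T = 0.144312 − 0.731190 = -0.586878
e^{−rT} = 0.954260
e^{−qT} = 0.956972
N(d₁) = 0.557373,  N(d₂) = 0.278643
Call price V = S·e^{−qT}·N(d₁) − K·e^{−rT}·N(d₂) = 106.758032 − 62.743860 = 44.014171
Δ = e^{−qT}·N(d₁) = 0.533390

price = 44.014171
Δ = 0.533390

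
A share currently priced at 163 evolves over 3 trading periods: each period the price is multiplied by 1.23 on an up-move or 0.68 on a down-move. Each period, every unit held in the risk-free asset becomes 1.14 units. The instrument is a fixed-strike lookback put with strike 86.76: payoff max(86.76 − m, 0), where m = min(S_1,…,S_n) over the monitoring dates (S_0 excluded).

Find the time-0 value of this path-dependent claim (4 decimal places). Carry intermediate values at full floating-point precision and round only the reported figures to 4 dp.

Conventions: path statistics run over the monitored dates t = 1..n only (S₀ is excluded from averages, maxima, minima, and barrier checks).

price = 0.2772

Set p* = 0.8364 (from d < R < u); the path-dependent value is the discounted p*-expectation over all price paths.
Enumerate all 2^3 = 8 price paths (U = up ×1.23, D = down ×0.68); each path with k up-moves has probability p*^k·(1−p*)^(3−k).
DDD: m=51.2524, payoff=35.5076, prob=0.004382
UDD: m=92.7066, payoff=0.0000, prob=0.022395
DUD: m=92.7066, payoff=0.0000, prob=0.022395
UUD: m=167.6898, payoff=0.0000, prob=0.114464
DDU: m=75.3712, payoff=11.3888, prob=0.022395
UDU: m=136.3332, payoff=0.0000, prob=0.114464
DUU: m=110.8400, payoff=0.0000, prob=0.114464
UUU: m=200.4900, payoff=0.0000, prob=0.585040
Price = Σ prob·payoff / R^3 = 0.410637 / 1.481544 = 0.2772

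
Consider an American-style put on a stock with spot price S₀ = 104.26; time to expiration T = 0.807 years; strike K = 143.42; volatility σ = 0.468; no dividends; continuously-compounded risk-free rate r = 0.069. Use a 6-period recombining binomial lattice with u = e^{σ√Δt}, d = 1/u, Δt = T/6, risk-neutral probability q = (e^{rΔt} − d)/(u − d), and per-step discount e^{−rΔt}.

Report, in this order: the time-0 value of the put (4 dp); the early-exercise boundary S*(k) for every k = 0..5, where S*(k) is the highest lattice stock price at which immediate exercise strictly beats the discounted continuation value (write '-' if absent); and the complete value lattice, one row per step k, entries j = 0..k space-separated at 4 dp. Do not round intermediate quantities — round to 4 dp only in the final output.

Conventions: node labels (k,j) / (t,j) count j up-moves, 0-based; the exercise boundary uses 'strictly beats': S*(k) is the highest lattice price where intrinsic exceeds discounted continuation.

price = 41.8180
boundary = - 87.8168 73.9668 87.8168 104.2600 87.8168
tree:
41.8180
55.6032 27.9398
69.4532 40.3679 15.2399
81.1188 55.6032 24.9171 5.2256
90.9445 69.4532 39.1600 10.2259 0.0000
99.2206 81.1188 55.6032 20.0112 0.0000 0.0000
106.1915 90.9445 69.4532 39.1600 0.0000 0.0000 0.0000

params: Δt=0.13450 u=1.18724 d=0.84229 q=0.48422 e^(-rΔt)=0.99076
t_6 payoffs: 106.1915 90.9445 69.4532 39.1600 0.0000 0.0000 0.0000
t_5: node(5,0) S=44.1994 payoff=99.2206 vs cont=97.8958 → 99.2206 [stop]  node(5,1) S=62.3012 payoff=81.1188 vs cont=79.7939 → 81.1188 [stop]  node(5,2) S=87.8168 payoff=55.6032 vs cont=54.2784 → 55.6032 [stop]  node(5,3) S=123.7822 payoff=19.6378 vs cont=20.0112 → 20.0112 [wait]  node(5,4) S=174.4772 payoff=0.0000 vs cont=0.0000 → 0.0000 [wait]  node(5,5) S=245.9344 payoff=0.0000 vs cont=0.0000 → 0.0000 [wait]  ⇒ S*(5)=87.8168
t_4: node(4,0) S=52.4755 payoff=90.9445 vs cont=89.6197 → 90.9445 [stop]  node(4,1) S=73.9668 payoff=69.4532 vs cont=68.1283 → 69.4532 [stop]  node(4,2) S=104.2600 payoff=39.1600 vs cont=38.0143 → 39.1600 [stop]  node(4,3) S=146.9597 payoff=0.0000 vs cont=10.2259 → 10.2259 [wait]  node(4,4) S=207.1472 payoff=0.0000 vs cont=0.0000 → 0.0000 [wait]  ⇒ S*(4)=104.2600
t_3: node(3,0) S=62.3012 payoff=81.1188 vs cont=79.7939 → 81.1188 [stop]  node(3,1) S=87.8168 payoff=55.6032 vs cont=54.2784 → 55.6032 [stop]  node(3,2) S=123.7822 payoff=19.6378 vs cont=24.9171 → 24.9171 [wait]  node(3,3) S=174.4772 payoff=0.0000 vs cont=5.2256 → 5.2256 [wait]  ⇒ S*(3)=87.8168
t_2: node(2,0) S=73.9668 payoff=69.4532 vs cont=68.1283 → 69.4532 [stop]  node(2,1) S=104.2600 payoff=39.1600 vs cont=40.3679 → 40.3679 [wait]  node(2,2) S=146.9597 payoff=0.0000 vs cont=15.2399 → 15.2399 [wait]  ⇒ S*(2)=73.9668
t_1: node(1,0) S=87.8168 payoff=55.6032 vs cont=54.8579 → 55.6032 [stop]  node(1,1) S=123.7822 payoff=19.6378 vs cont=27.9398 → 27.9398 [wait]  ⇒ S*(1)=87.8168
t_0: node(0,0) S=104.2600 payoff=39.1600 vs cont=41.8180 → 41.8180 [wait]  ⇒ S*(0)=-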